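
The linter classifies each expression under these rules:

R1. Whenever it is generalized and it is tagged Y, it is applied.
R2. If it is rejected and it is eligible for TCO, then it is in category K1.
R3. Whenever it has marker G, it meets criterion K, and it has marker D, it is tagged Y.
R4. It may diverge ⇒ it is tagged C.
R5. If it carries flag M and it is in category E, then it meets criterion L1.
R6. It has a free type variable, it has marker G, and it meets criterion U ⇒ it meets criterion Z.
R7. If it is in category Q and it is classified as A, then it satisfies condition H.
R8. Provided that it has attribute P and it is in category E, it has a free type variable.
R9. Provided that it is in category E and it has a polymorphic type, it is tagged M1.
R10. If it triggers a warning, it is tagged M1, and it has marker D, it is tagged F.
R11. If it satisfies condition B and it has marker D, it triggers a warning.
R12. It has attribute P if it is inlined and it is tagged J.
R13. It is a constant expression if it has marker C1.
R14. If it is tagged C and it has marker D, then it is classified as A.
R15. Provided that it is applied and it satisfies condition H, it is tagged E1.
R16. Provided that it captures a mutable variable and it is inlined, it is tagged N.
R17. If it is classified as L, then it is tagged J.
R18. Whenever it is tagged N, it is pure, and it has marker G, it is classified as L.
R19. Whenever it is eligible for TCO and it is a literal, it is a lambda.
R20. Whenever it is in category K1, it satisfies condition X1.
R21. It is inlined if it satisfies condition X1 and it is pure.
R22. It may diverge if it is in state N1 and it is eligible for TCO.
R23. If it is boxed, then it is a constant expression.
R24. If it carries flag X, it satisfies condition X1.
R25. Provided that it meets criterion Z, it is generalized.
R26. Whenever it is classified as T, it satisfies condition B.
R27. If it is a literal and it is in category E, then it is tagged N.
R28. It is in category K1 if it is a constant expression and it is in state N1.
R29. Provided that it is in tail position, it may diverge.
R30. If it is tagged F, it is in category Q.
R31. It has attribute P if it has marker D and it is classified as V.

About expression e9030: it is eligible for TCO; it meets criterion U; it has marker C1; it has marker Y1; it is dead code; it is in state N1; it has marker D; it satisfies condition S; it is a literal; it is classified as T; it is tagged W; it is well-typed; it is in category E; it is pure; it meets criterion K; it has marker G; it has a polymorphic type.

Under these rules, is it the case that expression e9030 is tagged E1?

By R3 (it has marker G, it meets criterion K, it has marker D): it is tagged Y.
By R9 (it is in category E, it has a polymorphic type): it is tagged M1.
By R13 (it has marker C1): it is a constant expression.
By R22 (it is in state N1, it is eligible for TCO): it may diverge.
By R26 (it is classified as T): it satisfies condition B.
By R27 (it is a literal, it is in category E): it is tagged N.
By R28 (it is a constant expression, it is in state N1): it is in category K1.
By R4 (it may diverge): it is tagged C.
By R11 (it satisfies condition B, it has marker D): it triggers a warning.
By R14 (it is tagged C, it has marker D): it is classified as A.
By R18 (it is tagged N, it is pure, it has marker G): it is classified as L.
By R20 (it is in category K1): it satisfies condition X1.
By R21 (it satisfies condition X1, it is pure): it is inlined.
By R10 (it triggers a warning, it is tagged M1, it has marker D): it is tagged F.
By R17 (it is classified as L): it is tagged J.
By R30 (it is tagged F): it is in category Q.
By R7 (it is in category Q, it is classified as A): it satisfies condition H.
By R12 (it is inlined, it is tagged J): it has attribute P.
By R8 (it has attribute P, it is in category E): it has a free type variable.
By R6 (it has a free type variable, it has marker G, it meets criterion U): it meets criterion Z.
By R25 (it meets criterion Z): it is generalized.
By R1 (it is generalized, it is tagged Y): it is applied.
By R15 (it is applied, it satisfies condition H): it is tagged E1.

Yes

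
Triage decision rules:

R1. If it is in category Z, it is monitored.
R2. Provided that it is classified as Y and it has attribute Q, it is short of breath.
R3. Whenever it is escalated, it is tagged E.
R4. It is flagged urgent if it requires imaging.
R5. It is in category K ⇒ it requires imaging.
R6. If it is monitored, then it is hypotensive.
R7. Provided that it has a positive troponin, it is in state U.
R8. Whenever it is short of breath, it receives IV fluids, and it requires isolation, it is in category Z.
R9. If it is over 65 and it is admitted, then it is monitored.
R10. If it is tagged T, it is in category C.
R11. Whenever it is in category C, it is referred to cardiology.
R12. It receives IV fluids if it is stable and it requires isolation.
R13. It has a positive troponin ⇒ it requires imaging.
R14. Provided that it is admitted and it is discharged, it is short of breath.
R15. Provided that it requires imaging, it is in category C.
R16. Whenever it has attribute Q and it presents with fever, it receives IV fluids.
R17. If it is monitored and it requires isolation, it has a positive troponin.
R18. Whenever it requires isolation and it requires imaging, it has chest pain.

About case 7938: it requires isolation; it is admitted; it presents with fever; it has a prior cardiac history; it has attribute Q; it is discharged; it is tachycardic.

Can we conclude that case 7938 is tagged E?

No

Forward chaining from the given facts derives: is short of breath, receives IV fluids, is in category Z, is monitored, is hypotensive, has a positive troponin, is in state U, requires imaging, is in category C, has chest pain, is flagged urgent, is referred to cardiology.
The only rule concluding "it is tagged E" is R3, which needs "it is escalated"; that is never established.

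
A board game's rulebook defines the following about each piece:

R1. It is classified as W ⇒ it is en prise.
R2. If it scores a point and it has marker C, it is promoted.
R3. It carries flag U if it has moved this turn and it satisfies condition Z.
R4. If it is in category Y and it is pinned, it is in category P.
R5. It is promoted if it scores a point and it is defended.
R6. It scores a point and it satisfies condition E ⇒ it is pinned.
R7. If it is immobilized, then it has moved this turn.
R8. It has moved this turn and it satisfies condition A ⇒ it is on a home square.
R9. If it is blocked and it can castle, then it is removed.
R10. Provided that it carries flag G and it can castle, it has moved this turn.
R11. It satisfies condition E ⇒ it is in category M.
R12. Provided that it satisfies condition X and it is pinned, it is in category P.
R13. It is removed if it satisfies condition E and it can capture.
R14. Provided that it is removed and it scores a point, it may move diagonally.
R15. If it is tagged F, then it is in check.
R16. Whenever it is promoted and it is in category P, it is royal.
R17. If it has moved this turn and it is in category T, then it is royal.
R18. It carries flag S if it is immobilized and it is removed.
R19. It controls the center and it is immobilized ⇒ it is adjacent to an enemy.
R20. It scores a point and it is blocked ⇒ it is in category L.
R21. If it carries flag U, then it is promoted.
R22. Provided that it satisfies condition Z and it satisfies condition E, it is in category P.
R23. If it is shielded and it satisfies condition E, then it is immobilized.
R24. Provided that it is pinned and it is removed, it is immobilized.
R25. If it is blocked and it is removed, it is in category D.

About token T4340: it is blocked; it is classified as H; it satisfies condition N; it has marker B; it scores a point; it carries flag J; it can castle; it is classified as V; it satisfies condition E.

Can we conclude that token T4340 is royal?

No

Forward chaining from the given facts derives: is pinned, is removed, is in category M, may move diagonally, is in category L, is immobilized, is in category D, has moved this turn, carries flag S.
Rules concluding "it is royal": R16 needs "it is promoted"; R17 needs "it is in category T" — none of these are established.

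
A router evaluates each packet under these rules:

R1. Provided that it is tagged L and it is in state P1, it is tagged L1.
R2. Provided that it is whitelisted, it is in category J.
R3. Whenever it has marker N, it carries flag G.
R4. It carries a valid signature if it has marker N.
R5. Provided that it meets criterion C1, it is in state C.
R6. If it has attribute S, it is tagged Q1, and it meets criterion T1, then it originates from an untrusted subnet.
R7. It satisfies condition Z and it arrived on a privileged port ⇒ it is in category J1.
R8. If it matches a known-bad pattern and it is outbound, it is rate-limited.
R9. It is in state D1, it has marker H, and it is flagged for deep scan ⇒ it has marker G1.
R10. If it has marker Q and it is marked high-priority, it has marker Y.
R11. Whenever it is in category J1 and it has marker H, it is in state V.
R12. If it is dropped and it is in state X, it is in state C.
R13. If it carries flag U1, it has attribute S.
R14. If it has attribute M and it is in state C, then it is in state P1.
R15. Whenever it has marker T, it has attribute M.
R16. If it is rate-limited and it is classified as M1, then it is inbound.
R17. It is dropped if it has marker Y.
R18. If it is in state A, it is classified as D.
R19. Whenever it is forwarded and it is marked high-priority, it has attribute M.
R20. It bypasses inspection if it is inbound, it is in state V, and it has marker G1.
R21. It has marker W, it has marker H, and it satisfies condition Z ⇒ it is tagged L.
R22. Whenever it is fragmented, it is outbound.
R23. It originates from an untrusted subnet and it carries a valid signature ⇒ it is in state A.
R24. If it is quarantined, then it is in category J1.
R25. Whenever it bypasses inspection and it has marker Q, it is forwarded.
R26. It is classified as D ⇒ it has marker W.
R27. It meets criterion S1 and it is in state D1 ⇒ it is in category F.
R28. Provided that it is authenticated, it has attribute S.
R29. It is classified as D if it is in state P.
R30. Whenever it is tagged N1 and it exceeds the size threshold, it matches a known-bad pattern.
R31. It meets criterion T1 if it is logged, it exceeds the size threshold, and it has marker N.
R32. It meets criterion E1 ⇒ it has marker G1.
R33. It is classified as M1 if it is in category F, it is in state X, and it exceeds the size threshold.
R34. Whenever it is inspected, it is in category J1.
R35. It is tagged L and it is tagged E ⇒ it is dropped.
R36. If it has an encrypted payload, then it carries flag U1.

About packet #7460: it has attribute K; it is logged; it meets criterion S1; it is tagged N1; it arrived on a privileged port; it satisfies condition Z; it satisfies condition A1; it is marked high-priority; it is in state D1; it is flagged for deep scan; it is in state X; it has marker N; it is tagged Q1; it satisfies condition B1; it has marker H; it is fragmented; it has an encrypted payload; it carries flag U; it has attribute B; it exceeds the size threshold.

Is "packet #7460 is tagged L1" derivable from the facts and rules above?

No

Forward chaining from the given facts derives: carries flag G, carries a valid signature, is in category J1, has marker G1, is in state V, is outbound, is in category F, matches a known-bad pattern, meets criterion T1, is classified as M1, carries flag U1, is rate-limited, has attribute S, is inbound, bypasses inspection, originates from an untrusted subnet, is in state A, is classified as D, has marker W, is tagged L.
The only rule concluding "it is tagged L1" is R1, which needs "it is in state P1"; that is never established.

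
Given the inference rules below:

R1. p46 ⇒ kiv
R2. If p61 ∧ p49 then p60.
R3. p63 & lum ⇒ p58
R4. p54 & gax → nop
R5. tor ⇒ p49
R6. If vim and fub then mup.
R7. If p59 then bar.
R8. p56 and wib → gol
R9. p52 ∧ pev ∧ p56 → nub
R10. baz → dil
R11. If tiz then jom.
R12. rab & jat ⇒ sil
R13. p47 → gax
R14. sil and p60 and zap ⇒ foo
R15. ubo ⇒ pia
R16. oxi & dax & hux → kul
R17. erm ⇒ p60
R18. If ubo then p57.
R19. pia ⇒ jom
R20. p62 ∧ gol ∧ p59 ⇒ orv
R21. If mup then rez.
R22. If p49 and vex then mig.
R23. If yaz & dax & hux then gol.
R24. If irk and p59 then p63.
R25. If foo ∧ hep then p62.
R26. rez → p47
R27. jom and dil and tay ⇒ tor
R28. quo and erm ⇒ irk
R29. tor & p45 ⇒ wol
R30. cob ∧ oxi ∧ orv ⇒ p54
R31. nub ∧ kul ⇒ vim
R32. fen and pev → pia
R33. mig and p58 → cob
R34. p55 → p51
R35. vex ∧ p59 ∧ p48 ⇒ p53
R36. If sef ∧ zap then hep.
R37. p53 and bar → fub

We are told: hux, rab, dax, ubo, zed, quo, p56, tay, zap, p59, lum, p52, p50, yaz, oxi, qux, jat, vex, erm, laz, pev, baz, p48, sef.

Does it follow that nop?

Yes

bar  (by R7: p59)
nub  (by R9: p52, pev, p56)
dil  (by R10: baz)
sil  (by R12: rab, jat)
pia  (by R15: ubo)
kul  (by R16: oxi, dax, hux)
p60  (by R17: erm)
jom  (by R19: pia)
gol  (by R23: yaz, dax, hux)
tor  (by R27: jom, dil, tay)
irk  (by R28: quo, erm)
vim  (by R31: nub, kul)
p53  (by R35: vex, p59, p48)
hep  (by R36: sef, zap)
fub  (by R37: p53, bar)
p49  (by R5: tor)
mup  (by R6: vim, fub)
foo  (by R14: sil, p60, zap)
rez  (by R21: mup)
mig  (by R22: p49, vex)
p63  (by R24: irk, p59)
p62  (by R25: foo, hep)
p47  (by R26: rez)
p58  (by R3: p63, lum)
gax  (by R13: p47)
orv  (by R20: p62, gol, p59)
cob  (by R33: mig, p58)
p54  (by R30: cob, oxi, orv)
nop  (by R4: p54, gax)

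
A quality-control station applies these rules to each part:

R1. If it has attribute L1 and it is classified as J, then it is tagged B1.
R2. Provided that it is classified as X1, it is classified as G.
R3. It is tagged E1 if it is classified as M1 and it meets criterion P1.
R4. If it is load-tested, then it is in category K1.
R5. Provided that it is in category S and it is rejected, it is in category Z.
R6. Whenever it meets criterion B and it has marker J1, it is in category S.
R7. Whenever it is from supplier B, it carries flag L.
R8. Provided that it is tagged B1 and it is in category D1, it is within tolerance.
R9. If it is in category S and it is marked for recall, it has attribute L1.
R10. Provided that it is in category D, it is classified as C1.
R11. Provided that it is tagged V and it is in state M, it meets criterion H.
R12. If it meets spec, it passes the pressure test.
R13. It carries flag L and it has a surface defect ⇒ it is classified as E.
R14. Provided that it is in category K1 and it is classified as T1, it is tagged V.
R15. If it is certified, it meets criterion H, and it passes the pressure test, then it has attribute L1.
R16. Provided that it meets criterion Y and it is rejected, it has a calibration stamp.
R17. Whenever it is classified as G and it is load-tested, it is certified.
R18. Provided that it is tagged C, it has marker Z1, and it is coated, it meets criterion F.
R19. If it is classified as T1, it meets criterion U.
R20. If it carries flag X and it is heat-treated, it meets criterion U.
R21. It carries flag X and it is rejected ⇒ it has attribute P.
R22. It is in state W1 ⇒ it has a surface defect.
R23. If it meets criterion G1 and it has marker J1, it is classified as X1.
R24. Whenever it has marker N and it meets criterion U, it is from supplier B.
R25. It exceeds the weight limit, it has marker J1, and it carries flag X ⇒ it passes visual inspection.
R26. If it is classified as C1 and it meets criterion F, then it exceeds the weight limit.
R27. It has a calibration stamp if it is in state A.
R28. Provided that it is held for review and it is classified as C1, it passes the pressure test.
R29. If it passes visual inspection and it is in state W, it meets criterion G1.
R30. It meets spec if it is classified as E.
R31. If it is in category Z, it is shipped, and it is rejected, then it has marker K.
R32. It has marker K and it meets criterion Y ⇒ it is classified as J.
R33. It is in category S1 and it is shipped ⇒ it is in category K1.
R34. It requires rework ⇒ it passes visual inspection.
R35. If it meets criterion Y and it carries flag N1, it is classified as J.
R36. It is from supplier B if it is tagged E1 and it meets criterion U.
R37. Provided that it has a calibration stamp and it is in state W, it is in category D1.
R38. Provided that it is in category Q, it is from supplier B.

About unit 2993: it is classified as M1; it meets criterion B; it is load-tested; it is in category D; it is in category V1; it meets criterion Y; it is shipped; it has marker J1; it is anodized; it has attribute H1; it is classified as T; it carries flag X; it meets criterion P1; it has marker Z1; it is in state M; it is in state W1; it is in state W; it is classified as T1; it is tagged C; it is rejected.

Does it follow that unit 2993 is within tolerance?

Forward chaining from the given facts derives: is tagged E1, is in category K1, is in category S, is classified as C1, is tagged V, has a calibration stamp, meets criterion U, has attribute P, has a surface defect, is from supplier B, is in category D1, is in category Z, carries flag L, meets criterion H, is classified as E, meets spec, has marker K, is classified as J, passes the pressure test.
The only rule concluding "it is within tolerance" is R8, which needs "it is tagged B1"; that is never established.

No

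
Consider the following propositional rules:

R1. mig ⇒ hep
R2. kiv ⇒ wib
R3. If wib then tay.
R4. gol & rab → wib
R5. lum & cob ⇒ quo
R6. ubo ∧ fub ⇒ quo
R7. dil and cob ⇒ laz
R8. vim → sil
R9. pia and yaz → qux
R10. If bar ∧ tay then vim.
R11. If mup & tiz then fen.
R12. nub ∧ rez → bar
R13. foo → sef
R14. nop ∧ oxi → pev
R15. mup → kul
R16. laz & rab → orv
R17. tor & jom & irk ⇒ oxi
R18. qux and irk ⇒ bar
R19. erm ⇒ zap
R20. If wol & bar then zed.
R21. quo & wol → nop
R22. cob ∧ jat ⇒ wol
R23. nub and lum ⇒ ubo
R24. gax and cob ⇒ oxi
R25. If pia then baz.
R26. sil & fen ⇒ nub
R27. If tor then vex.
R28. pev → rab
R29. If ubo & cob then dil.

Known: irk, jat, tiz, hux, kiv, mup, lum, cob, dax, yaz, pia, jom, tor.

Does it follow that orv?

wib  (by R2: kiv)
tay  (by R3: wib)
quo  (by R5: lum, cob)
qux  (by R9: pia, yaz)
fen  (by R11: mup, tiz)
oxi  (by R17: tor, jom, irk)
bar  (by R18: qux, irk)
wol  (by R22: cob, jat)
vim  (by R10: bar, tay)
nop  (by R21: quo, wol)
sil  (by R8: vim)
pev  (by R14: nop, oxi)
nub  (by R26: sil, fen)
rab  (by R28: pev)
ubo  (by R23: nub, lum)
dil  (by R29: ubo, cob)
laz  (by R7: dil, cob)
orv  (by R16: laz, rab)

Yes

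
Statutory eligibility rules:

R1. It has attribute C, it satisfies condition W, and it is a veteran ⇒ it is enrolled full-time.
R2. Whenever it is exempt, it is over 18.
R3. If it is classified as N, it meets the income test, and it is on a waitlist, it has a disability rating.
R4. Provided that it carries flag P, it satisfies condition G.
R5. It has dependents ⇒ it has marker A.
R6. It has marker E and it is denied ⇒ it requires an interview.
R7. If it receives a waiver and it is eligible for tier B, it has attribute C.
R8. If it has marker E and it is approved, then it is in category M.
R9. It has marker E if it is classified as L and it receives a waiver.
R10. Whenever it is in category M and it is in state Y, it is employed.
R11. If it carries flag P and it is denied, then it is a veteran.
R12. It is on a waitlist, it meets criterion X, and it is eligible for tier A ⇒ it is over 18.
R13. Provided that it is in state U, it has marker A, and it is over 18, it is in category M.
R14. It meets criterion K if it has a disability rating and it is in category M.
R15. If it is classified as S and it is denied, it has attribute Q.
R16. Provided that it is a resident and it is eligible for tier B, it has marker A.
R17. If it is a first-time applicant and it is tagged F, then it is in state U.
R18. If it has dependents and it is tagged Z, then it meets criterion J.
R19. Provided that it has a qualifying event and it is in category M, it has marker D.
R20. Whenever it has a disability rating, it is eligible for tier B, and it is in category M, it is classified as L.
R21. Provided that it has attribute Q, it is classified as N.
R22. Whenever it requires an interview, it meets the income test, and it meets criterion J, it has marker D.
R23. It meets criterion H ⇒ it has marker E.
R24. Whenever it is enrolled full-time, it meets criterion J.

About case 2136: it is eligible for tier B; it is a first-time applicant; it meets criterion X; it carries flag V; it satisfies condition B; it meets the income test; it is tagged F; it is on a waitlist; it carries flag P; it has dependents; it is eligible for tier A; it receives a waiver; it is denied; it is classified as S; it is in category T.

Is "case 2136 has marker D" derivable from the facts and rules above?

Forward chaining from the given facts derives: satisfies condition G, has marker A, has attribute C, is a veteran, is over 18, has attribute Q, is in state U, is classified as N, has a disability rating, is in category M, meets criterion K, is classified as L, has marker E, requires an interview.
Rules concluding "it has marker D": R19 needs "it has a qualifying event"; R22 needs "it meets criterion J" — none of these are established.

No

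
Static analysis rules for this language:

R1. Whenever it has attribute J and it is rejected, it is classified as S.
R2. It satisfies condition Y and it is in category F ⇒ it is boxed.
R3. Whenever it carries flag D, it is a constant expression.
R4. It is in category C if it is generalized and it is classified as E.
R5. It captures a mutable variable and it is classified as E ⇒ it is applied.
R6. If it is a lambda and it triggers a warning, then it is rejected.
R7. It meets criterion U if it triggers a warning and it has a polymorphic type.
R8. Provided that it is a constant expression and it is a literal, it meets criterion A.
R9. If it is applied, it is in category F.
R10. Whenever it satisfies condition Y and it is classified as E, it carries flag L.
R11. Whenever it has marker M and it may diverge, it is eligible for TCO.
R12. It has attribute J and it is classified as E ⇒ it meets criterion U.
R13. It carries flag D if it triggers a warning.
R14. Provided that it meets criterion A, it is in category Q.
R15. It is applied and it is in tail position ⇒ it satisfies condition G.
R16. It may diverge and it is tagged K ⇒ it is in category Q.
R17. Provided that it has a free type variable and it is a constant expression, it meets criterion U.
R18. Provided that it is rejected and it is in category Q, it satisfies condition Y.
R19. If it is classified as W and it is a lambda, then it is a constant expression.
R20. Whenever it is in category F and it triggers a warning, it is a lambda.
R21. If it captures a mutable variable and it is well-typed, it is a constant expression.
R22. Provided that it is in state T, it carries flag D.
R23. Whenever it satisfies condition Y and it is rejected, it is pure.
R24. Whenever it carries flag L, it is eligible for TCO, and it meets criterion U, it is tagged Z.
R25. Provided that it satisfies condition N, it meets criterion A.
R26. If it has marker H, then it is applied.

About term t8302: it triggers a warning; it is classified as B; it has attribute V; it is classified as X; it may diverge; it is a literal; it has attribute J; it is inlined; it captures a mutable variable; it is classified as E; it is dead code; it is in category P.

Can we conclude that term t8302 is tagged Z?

Forward chaining from the given facts derives: is applied, is in category F, meets criterion U, carries flag D, is a lambda, is a constant expression, is rejected, meets criterion A, is in category Q, satisfies condition Y, is pure, is classified as S, is boxed, carries flag L.
The only rule concluding "it is tagged Z" is R24, which needs "it is eligible for TCO"; that is never established.

No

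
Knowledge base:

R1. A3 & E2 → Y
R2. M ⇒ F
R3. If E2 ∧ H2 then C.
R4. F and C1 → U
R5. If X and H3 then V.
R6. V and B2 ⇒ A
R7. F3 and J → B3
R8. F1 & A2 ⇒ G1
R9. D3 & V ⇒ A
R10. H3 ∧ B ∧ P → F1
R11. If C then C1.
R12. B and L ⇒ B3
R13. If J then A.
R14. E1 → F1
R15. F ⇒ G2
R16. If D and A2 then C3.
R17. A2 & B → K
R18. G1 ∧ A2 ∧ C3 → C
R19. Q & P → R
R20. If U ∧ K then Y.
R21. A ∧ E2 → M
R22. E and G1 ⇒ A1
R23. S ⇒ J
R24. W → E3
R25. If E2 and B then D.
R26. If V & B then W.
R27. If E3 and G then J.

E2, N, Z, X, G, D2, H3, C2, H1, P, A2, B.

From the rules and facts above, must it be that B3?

No

Forward chaining from the given facts derives: V, F1, K, D, W, G1, C3, C, E3, J, C1, A, M, F, U, G2, Y.
Rules concluding B3: R7 needs F3; R12 needs L — none of these are established.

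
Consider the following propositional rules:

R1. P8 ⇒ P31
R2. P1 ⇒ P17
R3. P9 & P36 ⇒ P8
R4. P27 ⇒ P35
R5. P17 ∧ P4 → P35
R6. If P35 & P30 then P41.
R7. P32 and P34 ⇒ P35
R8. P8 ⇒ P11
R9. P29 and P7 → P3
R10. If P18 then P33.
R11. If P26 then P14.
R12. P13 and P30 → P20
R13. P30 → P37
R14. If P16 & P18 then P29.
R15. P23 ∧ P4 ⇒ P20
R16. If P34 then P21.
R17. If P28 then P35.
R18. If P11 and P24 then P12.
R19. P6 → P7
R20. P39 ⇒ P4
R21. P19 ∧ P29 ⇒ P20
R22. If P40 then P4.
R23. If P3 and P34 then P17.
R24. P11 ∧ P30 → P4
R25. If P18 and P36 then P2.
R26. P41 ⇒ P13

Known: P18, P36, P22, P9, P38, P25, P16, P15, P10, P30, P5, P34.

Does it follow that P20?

No

Forward chaining from the given facts derives: P8, P11, P33, P37, P29, P21, P4, P2, P31.
Rules concluding P20: R12 needs P13; R15 needs P23; R21 needs P19 — none of these are established.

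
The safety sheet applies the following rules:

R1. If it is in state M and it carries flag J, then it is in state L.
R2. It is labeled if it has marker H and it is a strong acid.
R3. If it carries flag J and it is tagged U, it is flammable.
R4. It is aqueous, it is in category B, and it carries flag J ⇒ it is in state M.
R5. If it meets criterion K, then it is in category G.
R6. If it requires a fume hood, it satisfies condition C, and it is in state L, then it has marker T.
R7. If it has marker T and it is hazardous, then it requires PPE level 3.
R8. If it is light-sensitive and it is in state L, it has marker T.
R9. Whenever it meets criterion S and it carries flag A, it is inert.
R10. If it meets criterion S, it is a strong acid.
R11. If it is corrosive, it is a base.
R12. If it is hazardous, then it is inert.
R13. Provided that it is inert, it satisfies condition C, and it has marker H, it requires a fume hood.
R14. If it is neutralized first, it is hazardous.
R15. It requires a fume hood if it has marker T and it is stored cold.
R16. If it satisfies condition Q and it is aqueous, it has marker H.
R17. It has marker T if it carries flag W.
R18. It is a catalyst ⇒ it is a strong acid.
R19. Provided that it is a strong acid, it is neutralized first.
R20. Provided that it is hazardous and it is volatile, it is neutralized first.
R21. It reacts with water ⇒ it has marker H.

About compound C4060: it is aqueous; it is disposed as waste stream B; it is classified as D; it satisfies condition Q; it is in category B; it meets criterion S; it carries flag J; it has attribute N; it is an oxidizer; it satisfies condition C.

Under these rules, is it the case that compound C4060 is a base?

Forward chaining from the given facts derives: is in state M, is a strong acid, has marker H, is neutralized first, is in state L, is labeled, is hazardous, is inert, requires a fume hood, has marker T, requires PPE level 3.
The only rule concluding "it is a base" is R11, which needs "it is corrosive"; that is never established.

No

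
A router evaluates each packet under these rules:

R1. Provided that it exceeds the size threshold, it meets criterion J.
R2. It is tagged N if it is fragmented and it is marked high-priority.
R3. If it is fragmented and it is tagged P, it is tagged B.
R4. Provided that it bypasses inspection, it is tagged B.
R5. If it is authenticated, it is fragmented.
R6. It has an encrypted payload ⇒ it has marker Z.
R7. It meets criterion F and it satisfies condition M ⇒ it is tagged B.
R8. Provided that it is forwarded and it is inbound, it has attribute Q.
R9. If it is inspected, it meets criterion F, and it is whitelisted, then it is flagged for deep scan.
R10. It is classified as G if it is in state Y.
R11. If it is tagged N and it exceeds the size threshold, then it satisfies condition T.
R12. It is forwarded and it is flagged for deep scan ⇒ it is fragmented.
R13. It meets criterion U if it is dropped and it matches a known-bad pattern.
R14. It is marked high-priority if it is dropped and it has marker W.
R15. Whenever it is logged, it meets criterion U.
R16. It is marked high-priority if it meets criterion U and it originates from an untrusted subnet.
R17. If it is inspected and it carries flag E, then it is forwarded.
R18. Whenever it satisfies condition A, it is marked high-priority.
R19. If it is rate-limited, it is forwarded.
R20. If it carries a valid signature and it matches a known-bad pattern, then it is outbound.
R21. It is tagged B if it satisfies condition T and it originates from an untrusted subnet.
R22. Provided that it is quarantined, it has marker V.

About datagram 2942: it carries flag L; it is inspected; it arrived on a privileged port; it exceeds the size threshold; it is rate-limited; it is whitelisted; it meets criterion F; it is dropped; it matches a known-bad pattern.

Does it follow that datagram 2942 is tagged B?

No

Forward chaining from the given facts derives: meets criterion J, is flagged for deep scan, meets criterion U, is forwarded, is fragmented.
Rules concluding "it is tagged B": R3 needs "it is tagged P"; R4 needs "it bypasses inspection"; R7 needs "it satisfies condition M"; R21 needs "it satisfies condition T" — none of these are established.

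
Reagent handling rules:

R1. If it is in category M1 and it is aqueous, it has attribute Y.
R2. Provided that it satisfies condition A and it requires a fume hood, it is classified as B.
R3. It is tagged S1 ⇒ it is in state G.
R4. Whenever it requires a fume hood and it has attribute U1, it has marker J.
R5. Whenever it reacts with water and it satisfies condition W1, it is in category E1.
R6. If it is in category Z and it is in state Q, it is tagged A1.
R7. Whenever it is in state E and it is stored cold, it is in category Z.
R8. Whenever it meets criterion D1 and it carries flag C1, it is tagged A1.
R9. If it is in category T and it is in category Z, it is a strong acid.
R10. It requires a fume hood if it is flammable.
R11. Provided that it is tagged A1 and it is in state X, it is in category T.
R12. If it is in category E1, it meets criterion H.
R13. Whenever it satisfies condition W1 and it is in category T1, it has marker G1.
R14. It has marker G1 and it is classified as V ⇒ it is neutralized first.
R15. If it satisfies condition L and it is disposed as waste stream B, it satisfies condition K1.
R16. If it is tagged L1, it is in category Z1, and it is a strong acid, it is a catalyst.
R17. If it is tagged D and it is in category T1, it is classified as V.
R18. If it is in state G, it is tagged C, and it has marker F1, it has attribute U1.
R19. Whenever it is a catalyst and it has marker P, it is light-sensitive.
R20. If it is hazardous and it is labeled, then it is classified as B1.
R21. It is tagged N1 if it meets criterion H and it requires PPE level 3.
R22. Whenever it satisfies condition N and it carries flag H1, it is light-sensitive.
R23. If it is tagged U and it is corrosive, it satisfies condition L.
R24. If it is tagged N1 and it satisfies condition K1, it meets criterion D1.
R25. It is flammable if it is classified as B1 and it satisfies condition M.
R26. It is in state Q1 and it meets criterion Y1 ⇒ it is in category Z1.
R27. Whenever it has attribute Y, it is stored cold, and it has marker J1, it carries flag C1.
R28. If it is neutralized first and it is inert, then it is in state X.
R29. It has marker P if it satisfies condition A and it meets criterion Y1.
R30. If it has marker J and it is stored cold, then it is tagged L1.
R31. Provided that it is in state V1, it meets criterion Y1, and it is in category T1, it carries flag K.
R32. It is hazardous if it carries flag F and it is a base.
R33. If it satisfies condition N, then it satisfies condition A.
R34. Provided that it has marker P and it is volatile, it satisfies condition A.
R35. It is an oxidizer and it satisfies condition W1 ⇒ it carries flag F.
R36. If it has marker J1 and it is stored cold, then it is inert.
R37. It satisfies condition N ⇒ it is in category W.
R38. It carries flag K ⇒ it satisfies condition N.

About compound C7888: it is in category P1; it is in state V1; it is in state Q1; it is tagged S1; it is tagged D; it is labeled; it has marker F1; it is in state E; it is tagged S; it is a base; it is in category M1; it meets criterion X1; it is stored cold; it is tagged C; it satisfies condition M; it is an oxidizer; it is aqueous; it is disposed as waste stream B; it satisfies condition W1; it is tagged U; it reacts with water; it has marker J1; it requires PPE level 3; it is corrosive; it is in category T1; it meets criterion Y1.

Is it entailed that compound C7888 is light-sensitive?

Yes

By R1 (it is in category M1, it is aqueous): it has attribute Y.
By R3 (it is tagged S1): it is in state G.
By R5 (it reacts with water, it satisfies condition W1): it is in category E1.
By R7 (it is in state E, it is stored cold): it is in category Z.
By R12 (it is in category E1): it meets criterion H.
By R13 (it satisfies condition W1, it is in category T1): it has marker G1.
By R17 (it is tagged D, it is in category T1): it is classified as V.
By R18 (it is in state G, it is tagged C, it has marker F1): it has attribute U1.
By R21 (it meets criterion H, it requires PPE level 3): it is tagged N1.
By R23 (it is tagged U, it is corrosive): it satisfies condition L.
By R26 (it is in state Q1, it meets criterion Y1): it is in category Z1.
By R27 (it has attribute Y, it is stored cold, it has marker J1): it carries flag C1.
By R31 (it is in state V1, it meets criterion Y1, it is in category T1): it carries flag K.
By R35 (it is an oxidizer, it satisfies condition W1): it carries flag F.
By R36 (it has marker J1, it is stored cold): it is inert.
By R38 (it carries flag K): it satisfies condition N.
By R14 (it has marker G1, it is classified as V): it is neutralized first.
By R15 (it satisfies condition L, it is disposed as waste stream B): it satisfies condition K1.
By R24 (it is tagged N1, it satisfies condition K1): it meets criterion D1.
By R28 (it is neutralized first, it is inert): it is in state X.
By R32 (it carries flag F, it is a base): it is hazardous.
By R33 (it satisfies condition N): it satisfies condition A.
By R8 (it meets criterion D1, it carries flag C1): it is tagged A1.
By R11 (it is tagged A1, it is in state X): it is in category T.
By R20 (it is hazardous, it is labeled): it is classified as B1.
By R25 (it is classified as B1, it satisfies condition M): it is flammable.
By R29 (it satisfies condition A, it meets criterion Y1): it has marker P.
By R9 (it is in category T, it is in category Z): it is a strong acid.
By R10 (it is flammable): it requires a fume hood.
By R4 (it requires a fume hood, it has attribute U1): it has marker J.
By R30 (it has marker J, it is stored cold): it is tagged L1.
By R16 (it is tagged L1, it is in category Z1, it is a strong acid): it is a catalyst.
By R19 (it is a catalyst, it has marker P): it is light-sensitive.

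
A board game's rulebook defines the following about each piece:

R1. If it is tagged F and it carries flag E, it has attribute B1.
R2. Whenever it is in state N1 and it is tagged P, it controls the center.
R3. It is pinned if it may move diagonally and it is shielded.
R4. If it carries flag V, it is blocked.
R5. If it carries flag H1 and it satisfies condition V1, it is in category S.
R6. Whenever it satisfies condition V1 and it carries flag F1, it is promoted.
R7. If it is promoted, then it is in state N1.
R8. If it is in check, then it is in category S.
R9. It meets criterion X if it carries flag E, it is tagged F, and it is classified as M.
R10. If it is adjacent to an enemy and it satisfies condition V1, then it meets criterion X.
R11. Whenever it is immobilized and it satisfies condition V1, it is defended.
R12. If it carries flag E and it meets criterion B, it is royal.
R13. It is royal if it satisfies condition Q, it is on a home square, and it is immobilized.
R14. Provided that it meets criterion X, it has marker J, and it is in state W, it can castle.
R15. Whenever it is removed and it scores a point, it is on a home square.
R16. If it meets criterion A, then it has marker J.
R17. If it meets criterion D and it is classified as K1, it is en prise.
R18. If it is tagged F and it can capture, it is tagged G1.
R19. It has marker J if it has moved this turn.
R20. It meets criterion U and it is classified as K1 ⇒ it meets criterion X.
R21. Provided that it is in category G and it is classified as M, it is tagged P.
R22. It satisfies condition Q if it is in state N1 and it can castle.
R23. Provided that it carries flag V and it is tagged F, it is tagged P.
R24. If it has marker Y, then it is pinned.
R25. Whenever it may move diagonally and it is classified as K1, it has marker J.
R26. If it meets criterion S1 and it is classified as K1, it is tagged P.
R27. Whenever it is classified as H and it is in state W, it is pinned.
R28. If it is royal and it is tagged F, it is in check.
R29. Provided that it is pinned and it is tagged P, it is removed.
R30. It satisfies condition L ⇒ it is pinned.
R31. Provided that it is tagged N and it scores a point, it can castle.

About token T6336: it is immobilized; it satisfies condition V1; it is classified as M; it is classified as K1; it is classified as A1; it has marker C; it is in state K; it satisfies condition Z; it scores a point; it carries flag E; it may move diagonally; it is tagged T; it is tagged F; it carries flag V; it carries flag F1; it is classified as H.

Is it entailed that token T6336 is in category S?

Forward chaining from the given facts derives: has attribute B1, is blocked, is promoted, is in state N1, meets criterion X, is defended, is tagged P, has marker J, controls the center.
Rules concluding "it is in category S": R5 needs "it carries flag H1"; R8 needs "it is in check" — none of these are established.

No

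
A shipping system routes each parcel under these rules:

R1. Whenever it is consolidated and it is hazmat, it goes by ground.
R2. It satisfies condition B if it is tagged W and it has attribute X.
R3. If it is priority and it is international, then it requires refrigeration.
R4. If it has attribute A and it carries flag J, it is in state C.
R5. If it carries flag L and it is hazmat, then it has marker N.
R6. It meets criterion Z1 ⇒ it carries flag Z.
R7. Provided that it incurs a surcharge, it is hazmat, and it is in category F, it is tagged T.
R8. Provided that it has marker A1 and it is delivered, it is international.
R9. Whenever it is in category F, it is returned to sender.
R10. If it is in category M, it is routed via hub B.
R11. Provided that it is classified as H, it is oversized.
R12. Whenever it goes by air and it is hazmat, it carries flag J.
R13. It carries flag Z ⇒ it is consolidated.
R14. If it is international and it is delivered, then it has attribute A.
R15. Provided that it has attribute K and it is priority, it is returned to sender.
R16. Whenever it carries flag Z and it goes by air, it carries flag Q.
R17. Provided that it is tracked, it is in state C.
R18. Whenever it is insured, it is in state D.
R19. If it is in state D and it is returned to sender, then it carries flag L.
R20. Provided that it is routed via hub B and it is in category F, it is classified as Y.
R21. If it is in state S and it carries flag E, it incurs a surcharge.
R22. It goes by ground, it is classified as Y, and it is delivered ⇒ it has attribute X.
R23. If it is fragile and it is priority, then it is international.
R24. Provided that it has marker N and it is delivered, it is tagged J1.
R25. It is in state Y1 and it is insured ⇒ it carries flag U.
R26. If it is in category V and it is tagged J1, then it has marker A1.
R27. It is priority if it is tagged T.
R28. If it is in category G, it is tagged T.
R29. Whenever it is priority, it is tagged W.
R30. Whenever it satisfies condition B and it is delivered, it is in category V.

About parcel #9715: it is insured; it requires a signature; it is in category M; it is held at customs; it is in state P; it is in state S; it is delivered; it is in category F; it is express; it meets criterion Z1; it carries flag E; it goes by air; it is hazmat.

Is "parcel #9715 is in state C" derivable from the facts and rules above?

By R6 (it meets criterion Z1): it carries flag Z.
By R9 (it is in category F): it is returned to sender.
By R10 (it is in category M): it is routed via hub B.
By R12 (it goes by air, it is hazmat): it carries flag J.
By R13 (it carries flag Z): it is consolidated.
By R18 (it is insured): it is in state D.
By R19 (it is in state D, it is returned to sender): it carries flag L.
By R20 (it is routed via hub B, it is in category F): it is classified as Y.
By R21 (it is in state S, it carries flag E): it incurs a surcharge.
By R1 (it is consolidated, it is hazmat): it goes by ground.
By R5 (it carries flag L, it is hazmat): it has marker N.
By R7 (it incurs a surcharge, it is hazmat, it is in category F): it is tagged T.
By R22 (it goes by ground, it is classified as Y, it is delivered): it has attribute X.
By R24 (it has marker N, it is delivered): it is tagged J1.
By R27 (it is tagged T): it is priority.
By R29 (it is priority): it is tagged W.
By R2 (it is tagged W, it has attribute X): it satisfies condition B.
By R30 (it satisfies condition B, it is delivered): it is in category V.
By R26 (it is in category V, it is tagged J1): it has marker A1.
By R8 (it has marker A1, it is delivered): it is international.
By R14 (it is international, it is delivered): it has attribute A.
By R4 (it has attribute A, it carries flag J): it is in state C.

Yes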